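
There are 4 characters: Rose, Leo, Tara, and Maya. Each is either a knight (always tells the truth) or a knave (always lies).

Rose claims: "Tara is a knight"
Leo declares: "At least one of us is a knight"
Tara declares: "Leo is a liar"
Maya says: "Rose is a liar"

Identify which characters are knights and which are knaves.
Rose is a knave.
Leo is a knight.
Tara is a knave.
Maya is a knight.

Verification:
- Rose (knave) says "Tara is a knight" - this is FALSE (a lie) because Tara is a knave.
- Leo (knight) says "At least one of us is a knight" - this is TRUE because Leo and Maya are knights.
- Tara (knave) says "Leo is a liar" - this is FALSE (a lie) because Leo is a knight.
- Maya (knight) says "Rose is a liar" - this is TRUE because Rose is a knave.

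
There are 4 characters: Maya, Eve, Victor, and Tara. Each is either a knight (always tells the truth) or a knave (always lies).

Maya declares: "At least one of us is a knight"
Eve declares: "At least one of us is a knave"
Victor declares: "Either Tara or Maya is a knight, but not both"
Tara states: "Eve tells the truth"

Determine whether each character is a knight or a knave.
Maya is a knight.
Eve is a knight.
Victor is a knave.
Tara is a knight.

Verification:
- Maya (knight) says "At least one of us is a knight" - this is TRUE because Maya, Eve, and Tara are knights.
- Eve (knight) says "At least one of us is a knave" - this is TRUE because Victor is a knave.
- Victor (knave) says "Either Tara or Maya is a knight, but not both" - this is FALSE (a lie) because Tara is a knight and Maya is a knight.
- Tara (knight) says "Eve tells the truth" - this is TRUE because Eve is a knight.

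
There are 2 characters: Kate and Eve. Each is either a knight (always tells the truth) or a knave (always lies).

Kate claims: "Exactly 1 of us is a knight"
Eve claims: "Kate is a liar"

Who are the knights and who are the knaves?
Kate is a knight.
Eve is a knave.

Verification:
- Kate (knight) says "Exactly 1 of us is a knight" - this is TRUE because there are 1 knights.
- Eve (knave) says "Kate is a liar" - this is FALSE (a lie) because Kate is a knight.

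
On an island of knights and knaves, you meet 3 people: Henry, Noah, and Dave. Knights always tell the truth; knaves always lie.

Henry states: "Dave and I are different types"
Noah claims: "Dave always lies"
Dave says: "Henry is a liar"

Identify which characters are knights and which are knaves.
Henry is a knight.
Noah is a knight.
Dave is a knave.

Verification:
- Henry (knight) says "Dave and I are different types" - this is TRUE because Henry is a knight and Dave is a knave.
- Noah (knight) says "Dave always lies" - this is TRUE because Dave is a knave.
- Dave (knave) says "Henry is a liar" - this is FALSE (a lie) because Henry is a knight.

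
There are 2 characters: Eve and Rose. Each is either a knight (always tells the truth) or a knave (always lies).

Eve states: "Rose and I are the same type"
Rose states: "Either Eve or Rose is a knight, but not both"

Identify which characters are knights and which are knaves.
Eve is a knave.
Rose is a knight.

Verification:
- Eve (knave) says "Rose and I are the same type" - this is FALSE (a lie) because Eve is a knave and Rose is a knight.
- Rose (knight) says "Either Eve or Rose is a knight, but not both" - this is TRUE because Eve is a knave and Rose is a knight.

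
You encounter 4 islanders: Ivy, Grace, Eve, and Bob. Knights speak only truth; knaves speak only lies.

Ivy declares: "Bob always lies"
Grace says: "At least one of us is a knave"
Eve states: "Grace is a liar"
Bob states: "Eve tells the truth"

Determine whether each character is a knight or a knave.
Ivy is a knight.
Grace is a knight.
Eve is a knave.
Bob is a knave.

Verification:
- Ivy (knight) says "Bob always lies" - this is TRUE because Bob is a knave.
- Grace (knight) says "At least one of us is a knave" - this is TRUE because Eve and Bob are knaves.
- Eve (knave) says "Grace is a liar" - this is FALSE (a lie) because Grace is a knight.
- Bob (knave) says "Eve tells the truth" - this is FALSE (a lie) because Eve is a knave.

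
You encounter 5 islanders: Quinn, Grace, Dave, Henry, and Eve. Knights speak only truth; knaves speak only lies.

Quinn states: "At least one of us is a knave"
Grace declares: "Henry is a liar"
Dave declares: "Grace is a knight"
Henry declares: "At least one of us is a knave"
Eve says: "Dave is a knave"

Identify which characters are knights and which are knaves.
Quinn is a knight.
Grace is a knave.
Dave is a knave.
Henry is a knight.
Eve is a knight.

Verification:
- Quinn (knight) says "At least one of us is a knave" - this is TRUE because Grace and Dave are knaves.
- Grace (knave) says "Henry is a liar" - this is FALSE (a lie) because Henry is a knight.
- Dave (knave) says "Grace is a knight" - this is FALSE (a lie) because Grace is a knave.
- Henry (knight) says "At least one of us is a knave" - this is TRUE because Grace and Dave are knaves.
- Eve (knight) says "Dave is a knave" - this is TRUE because Dave is a knave.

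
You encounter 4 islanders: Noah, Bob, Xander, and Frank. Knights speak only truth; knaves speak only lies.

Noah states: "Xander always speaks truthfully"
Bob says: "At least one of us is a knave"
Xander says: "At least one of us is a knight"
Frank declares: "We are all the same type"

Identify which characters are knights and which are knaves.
Noah is a knight.
Bob is a knight.
Xander is a knight.
Frank is a knave.

Verification:
- Noah (knight) says "Xander always speaks truthfully" - this is TRUE because Xander is a knight.
- Bob (knight) says "At least one of us is a knave" - this is TRUE because Frank is a knave.
- Xander (knight) says "At least one of us is a knight" - this is TRUE because Noah, Bob, and Xander are knights.
- Frank (knave) says "We are all the same type" - this is FALSE (a lie) because Noah, Bob, and Xander are knights and Frank is a knave.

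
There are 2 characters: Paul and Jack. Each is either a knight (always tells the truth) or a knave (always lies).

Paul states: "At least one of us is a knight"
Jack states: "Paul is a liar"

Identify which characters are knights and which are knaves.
Paul is a knight.
Jack is a knave.

Verification:
- Paul (knight) says "At least one of us is a knight" - this is TRUE because Paul is a knight.
- Jack (knave) says "Paul is a liar" - this is FALSE (a lie) because Paul is a knight.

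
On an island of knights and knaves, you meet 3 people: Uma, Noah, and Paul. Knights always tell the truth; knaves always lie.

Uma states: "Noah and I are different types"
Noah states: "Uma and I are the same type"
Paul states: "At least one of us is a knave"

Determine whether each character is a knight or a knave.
Uma is a knight.
Noah is a knave.
Paul is a knight.

Verification:
- Uma (knight) says "Noah and I are different types" - this is TRUE because Uma is a knight and Noah is a knave.
- Noah (knave) says "Uma and I are the same type" - this is FALSE (a lie) because Noah is a knave and Uma is a knight.
- Paul (knight) says "At least one of us is a knave" - this is TRUE because Noah is a knave.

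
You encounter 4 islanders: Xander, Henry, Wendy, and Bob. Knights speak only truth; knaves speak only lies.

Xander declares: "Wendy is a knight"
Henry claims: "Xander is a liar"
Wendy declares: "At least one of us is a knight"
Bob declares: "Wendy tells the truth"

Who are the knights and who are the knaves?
Xander is a knight.
Henry is a knave.
Wendy is a knight.
Bob is a knight.

Verification:
- Xander (knight) says "Wendy is a knight" - this is TRUE because Wendy is a knight.
- Henry (knave) says "Xander is a liar" - this is FALSE (a lie) because Xander is a knight.
- Wendy (knight) says "At least one of us is a knight" - this is TRUE because Xander, Wendy, and Bob are knights.
- Bob (knight) says "Wendy tells the truth" - this is TRUE because Wendy is a knight.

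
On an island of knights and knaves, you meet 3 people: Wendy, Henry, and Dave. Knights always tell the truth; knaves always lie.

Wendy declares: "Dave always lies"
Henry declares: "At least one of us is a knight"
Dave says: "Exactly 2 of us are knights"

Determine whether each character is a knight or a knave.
Wendy is a knave.
Henry is a knight.
Dave is a knight.

Verification:
- Wendy (knave) says "Dave always lies" - this is FALSE (a lie) because Dave is a knight.
- Henry (knight) says "At least one of us is a knight" - this is TRUE because Henry and Dave are knights.
- Dave (knight) says "Exactly 2 of us are knights" - this is TRUE because there are 2 knights.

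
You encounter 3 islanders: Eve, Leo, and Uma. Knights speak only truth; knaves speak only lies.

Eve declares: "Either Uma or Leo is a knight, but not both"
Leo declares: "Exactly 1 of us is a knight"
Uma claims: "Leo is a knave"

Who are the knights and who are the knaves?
Eve is a knight.
Leo is a knave.
Uma is a knight.

Verification:
- Eve (knight) says "Either Uma or Leo is a knight, but not both" - this is TRUE because Uma is a knight and Leo is a knave.
- Leo (knave) says "Exactly 1 of us is a knight" - this is FALSE (a lie) because there are 2 knights.
- Uma (knight) says "Leo is a knave" - this is TRUE because Leo is a knave.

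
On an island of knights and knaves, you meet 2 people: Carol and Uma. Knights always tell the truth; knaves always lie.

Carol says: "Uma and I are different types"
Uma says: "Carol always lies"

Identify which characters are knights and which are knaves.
Carol is a knight.
Uma is a knave.

Verification:
- Carol (knight) says "Uma and I are different types" - this is TRUE because Carol is a knight and Uma is a knave.
- Uma (knave) says "Carol always lies" - this is FALSE (a lie) because Carol is a knight.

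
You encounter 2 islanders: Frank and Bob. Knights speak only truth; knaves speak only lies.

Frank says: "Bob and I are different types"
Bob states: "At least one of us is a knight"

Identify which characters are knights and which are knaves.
Frank is a knave.
Bob is a knave.

Verification:
- Frank (knave) says "Bob and I are different types" - this is FALSE (a lie) because Frank is a knave and Bob is a knave.
- Bob (knave) says "At least one of us is a knight" - this is FALSE (a lie) because no one is a knight.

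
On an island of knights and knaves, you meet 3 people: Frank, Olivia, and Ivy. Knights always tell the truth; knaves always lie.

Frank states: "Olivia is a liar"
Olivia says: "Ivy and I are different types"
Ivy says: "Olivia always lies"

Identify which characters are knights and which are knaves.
Frank is a knave.
Olivia is a knight.
Ivy is a knave.

Verification:
- Frank (knave) says "Olivia is a liar" - this is FALSE (a lie) because Olivia is a knight.
- Olivia (knight) says "Ivy and I are different types" - this is TRUE because Olivia is a knight and Ivy is a knave.
- Ivy (knave) says "Olivia always lies" - this is FALSE (a lie) because Olivia is a knight.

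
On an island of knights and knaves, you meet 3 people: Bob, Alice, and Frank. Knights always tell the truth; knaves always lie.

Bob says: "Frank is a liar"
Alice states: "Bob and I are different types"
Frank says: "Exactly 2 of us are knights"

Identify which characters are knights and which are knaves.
Bob is a knave.
Alice is a knight.
Frank is a knight.

Verification:
- Bob (knave) says "Frank is a liar" - this is FALSE (a lie) because Frank is a knight.
- Alice (knight) says "Bob and I are different types" - this is TRUE because Alice is a knight and Bob is a knave.
- Frank (knight) says "Exactly 2 of us are knights" - this is TRUE because there are 2 knights.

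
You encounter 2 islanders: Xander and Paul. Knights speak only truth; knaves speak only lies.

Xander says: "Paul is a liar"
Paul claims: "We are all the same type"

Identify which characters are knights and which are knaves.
Xander is a knight.
Paul is a knave.

Verification:
- Xander (knight) says "Paul is a liar" - this is TRUE because Paul is a knave.
- Paul (knave) says "We are all the same type" - this is FALSE (a lie) because Xander is a knight and Paul is a knave.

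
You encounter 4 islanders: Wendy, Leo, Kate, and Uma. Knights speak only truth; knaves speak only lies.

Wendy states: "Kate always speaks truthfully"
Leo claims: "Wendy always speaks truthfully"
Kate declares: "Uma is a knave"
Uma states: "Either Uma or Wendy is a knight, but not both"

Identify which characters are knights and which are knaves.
Wendy is a knave.
Leo is a knave.
Kate is a knave.
Uma is a knight.

Verification:
- Wendy (knave) says "Kate always speaks truthfully" - this is FALSE (a lie) because Kate is a knave.
- Leo (knave) says "Wendy always speaks truthfully" - this is FALSE (a lie) because Wendy is a knave.
- Kate (knave) says "Uma is a knave" - this is FALSE (a lie) because Uma is a knight.
- Uma (knight) says "Either Uma or Wendy is a knight, but not both" - this is TRUE because Uma is a knight and Wendy is a knave.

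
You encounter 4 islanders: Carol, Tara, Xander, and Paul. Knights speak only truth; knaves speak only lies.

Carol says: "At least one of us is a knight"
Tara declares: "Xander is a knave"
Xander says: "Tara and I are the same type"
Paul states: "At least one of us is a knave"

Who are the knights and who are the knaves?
Carol is a knight.
Tara is a knight.
Xander is a knave.
Paul is a knight.

Verification:
- Carol (knight) says "At least one of us is a knight" - this is TRUE because Carol, Tara, and Paul are knights.
- Tara (knight) says "Xander is a knave" - this is TRUE because Xander is a knave.
- Xander (knave) says "Tara and I are the same type" - this is FALSE (a lie) because Xander is a knave and Tara is a knight.
- Paul (knight) says "At least one of us is a knave" - this is TRUE because Xander is a knave.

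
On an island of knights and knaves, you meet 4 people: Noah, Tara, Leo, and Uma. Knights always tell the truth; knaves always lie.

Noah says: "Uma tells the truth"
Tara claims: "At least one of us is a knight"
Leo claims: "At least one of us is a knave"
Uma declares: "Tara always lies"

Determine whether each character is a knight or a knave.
Noah is a knave.
Tara is a knight.
Leo is a knight.
Uma is a knave.

Verification:
- Noah (knave) says "Uma tells the truth" - this is FALSE (a lie) because Uma is a knave.
- Tara (knight) says "At least one of us is a knight" - this is TRUE because Tara and Leo are knights.
- Leo (knight) says "At least one of us is a knave" - this is TRUE because Noah and Uma are knaves.
- Uma (knave) says "Tara always lies" - this is FALSE (a lie) because Tara is a knight.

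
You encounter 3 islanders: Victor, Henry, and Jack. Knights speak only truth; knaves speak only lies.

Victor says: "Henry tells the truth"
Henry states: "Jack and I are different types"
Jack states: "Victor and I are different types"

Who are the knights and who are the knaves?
Victor is a knave.
Henry is a knave.
Jack is a knave.

Verification:
- Victor (knave) says "Henry tells the truth" - this is FALSE (a lie) because Henry is a knave.
- Henry (knave) says "Jack and I are different types" - this is FALSE (a lie) because Henry is a knave and Jack is a knave.
- Jack (knave) says "Victor and I are different types" - this is FALSE (a lie) because Jack is a knave and Victor is a knave.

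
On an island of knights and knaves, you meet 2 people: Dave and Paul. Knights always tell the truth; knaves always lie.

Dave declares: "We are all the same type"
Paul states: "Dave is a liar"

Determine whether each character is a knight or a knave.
Dave is a knave.
Paul is a knight.

Verification:
- Dave (knave) says "We are all the same type" - this is FALSE (a lie) because Paul is a knight and Dave is a knave.
- Paul (knight) says "Dave is a liar" - this is TRUE because Dave is a knave.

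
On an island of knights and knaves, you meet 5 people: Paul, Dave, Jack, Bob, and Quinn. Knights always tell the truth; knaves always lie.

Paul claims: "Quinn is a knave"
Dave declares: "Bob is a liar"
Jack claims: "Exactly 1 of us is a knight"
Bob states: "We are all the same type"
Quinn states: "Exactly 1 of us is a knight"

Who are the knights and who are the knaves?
Paul is a knight.
Dave is a knight.
Jack is a knave.
Bob is a knave.
Quinn is a knave.

Verification:
- Paul (knight) says "Quinn is a knave" - this is TRUE because Quinn is a knave.
- Dave (knight) says "Bob is a liar" - this is TRUE because Bob is a knave.
- Jack (knave) says "Exactly 1 of us is a knight" - this is FALSE (a lie) because there are 2 knights.
- Bob (knave) says "We are all the same type" - this is FALSE (a lie) because Paul and Dave are knights and Jack, Bob, and Quinn are knaves.
- Quinn (knave) says "Exactly 1 of us is a knight" - this is FALSE (a lie) because there are 2 knights.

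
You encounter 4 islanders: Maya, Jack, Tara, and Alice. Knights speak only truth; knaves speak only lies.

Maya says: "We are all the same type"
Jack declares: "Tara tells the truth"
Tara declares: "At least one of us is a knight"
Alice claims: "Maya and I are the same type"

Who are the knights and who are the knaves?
Maya is a knight.
Jack is a knight.
Tara is a knight.
Alice is a knight.

Verification:
- Maya (knight) says "We are all the same type" - this is TRUE because Maya, Jack, Tara, and Alice are knights.
- Jack (knight) says "Tara tells the truth" - this is TRUE because Tara is a knight.
- Tara (knight) says "At least one of us is a knight" - this is TRUE because Maya, Jack, Tara, and Alice are knights.
- Alice (knight) says "Maya and I are the same type" - this is TRUE because Alice is a knight and Maya is a knight.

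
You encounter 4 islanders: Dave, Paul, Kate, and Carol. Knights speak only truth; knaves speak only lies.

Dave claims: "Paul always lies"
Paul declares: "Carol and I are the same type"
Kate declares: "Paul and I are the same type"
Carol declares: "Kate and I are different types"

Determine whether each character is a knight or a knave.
Dave is a knave.
Paul is a knight.
Kate is a knave.
Carol is a knight.

Verification:
- Dave (knave) says "Paul always lies" - this is FALSE (a lie) because Paul is a knight.
- Paul (knight) says "Carol and I are the same type" - this is TRUE because Paul is a knight and Carol is a knight.
- Kate (knave) says "Paul and I are the same type" - this is FALSE (a lie) because Kate is a knave and Paul is a knight.
- Carol (knight) says "Kate and I are different types" - this is TRUE because Carol is a knight and Kate is a knave.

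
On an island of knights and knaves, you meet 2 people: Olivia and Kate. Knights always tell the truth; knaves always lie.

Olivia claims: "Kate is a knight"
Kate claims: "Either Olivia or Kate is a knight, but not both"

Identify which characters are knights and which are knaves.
Olivia is a knave.
Kate is a knave.

Verification:
- Olivia (knave) says "Kate is a knight" - this is FALSE (a lie) because Kate is a knave.
- Kate (knave) says "Either Olivia or Kate is a knight, but not both" - this is FALSE (a lie) because Olivia is a knave and Kate is a knave.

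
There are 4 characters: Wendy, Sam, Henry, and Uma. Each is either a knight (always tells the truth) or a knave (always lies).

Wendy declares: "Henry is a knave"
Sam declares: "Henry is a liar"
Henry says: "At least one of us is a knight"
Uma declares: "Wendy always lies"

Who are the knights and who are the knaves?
Wendy is a knave.
Sam is a knave.
Henry is a knight.
Uma is a knight.

Verification:
- Wendy (knave) says "Henry is a knave" - this is FALSE (a lie) because Henry is a knight.
- Sam (knave) says "Henry is a liar" - this is FALSE (a lie) because Henry is a knight.
- Henry (knight) says "At least one of us is a knight" - this is TRUE because Henry and Uma are knights.
- Uma (knight) says "Wendy always lies" - this is TRUE because Wendy is a knave.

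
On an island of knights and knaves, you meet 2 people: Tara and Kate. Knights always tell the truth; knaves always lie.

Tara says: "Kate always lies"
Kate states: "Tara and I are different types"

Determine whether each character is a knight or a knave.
Tara is a knave.
Kate is a knight.

Verification:
- Tara (knave) says "Kate always lies" - this is FALSE (a lie) because Kate is a knight.
- Kate (knight) says "Tara and I are different types" - this is TRUE because Kate is a knight and Tara is a knave.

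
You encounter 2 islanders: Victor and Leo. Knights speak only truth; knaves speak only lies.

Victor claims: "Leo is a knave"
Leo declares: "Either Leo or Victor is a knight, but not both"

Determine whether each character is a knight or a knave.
Victor is a knave.
Leo is a knight.

Verification:
- Victor (knave) says "Leo is a knave" - this is FALSE (a lie) because Leo is a knight.
- Leo (knight) says "Either Leo or Victor is a knight, but not both" - this is TRUE because Leo is a knight and Victor is a knave.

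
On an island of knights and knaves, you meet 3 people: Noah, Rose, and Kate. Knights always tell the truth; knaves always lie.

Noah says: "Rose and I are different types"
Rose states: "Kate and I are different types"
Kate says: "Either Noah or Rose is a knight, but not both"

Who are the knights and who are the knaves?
Noah is a knave.
Rose is a knave.
Kate is a knave.

Verification:
- Noah (knave) says "Rose and I are different types" - this is FALSE (a lie) because Noah is a knave and Rose is a knave.
- Rose (knave) says "Kate and I are different types" - this is FALSE (a lie) because Rose is a knave and Kate is a knave.
- Kate (knave) says "Either Noah or Rose is a knight, but not both" - this is FALSE (a lie) because Noah is a knave and Rose is a knave.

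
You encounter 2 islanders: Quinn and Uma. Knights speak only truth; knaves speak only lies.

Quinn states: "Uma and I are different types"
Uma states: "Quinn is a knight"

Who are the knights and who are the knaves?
Quinn is a knave.
Uma is a knave.

Verification:
- Quinn (knave) says "Uma and I are different types" - this is FALSE (a lie) because Quinn is a knave and Uma is a knave.
- Uma (knave) says "Quinn is a knight" - this is FALSE (a lie) because Quinn is a knave.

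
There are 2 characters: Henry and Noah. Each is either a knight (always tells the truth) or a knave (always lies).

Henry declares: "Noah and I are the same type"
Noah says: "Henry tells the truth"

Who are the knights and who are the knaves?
Henry is a knight.
Noah is a knight.

Verification:
- Henry (knight) says "Noah and I are the same type" - this is TRUE because Henry is a knight and Noah is a knight.
- Noah (knight) says "Henry tells the truth" - this is TRUE because Henry is a knight.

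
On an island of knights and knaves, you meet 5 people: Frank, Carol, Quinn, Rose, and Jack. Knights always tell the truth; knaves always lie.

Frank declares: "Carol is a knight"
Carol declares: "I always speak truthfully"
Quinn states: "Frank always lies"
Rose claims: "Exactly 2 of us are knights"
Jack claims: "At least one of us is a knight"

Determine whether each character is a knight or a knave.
Frank is a knight.
Carol is a knight.
Quinn is a knave.
Rose is a knave.
Jack is a knight.

Verification:
- Frank (knight) says "Carol is a knight" - this is TRUE because Carol is a knight.
- Carol (knight) says "I always speak truthfully" - this is TRUE because Carol is a knight.
- Quinn (knave) says "Frank always lies" - this is FALSE (a lie) because Frank is a knight.
- Rose (knave) says "Exactly 2 of us are knights" - this is FALSE (a lie) because there are 3 knights.
- Jack (knight) says "At least one of us is a knight" - this is TRUE because Frank, Carol, and Jack are knights.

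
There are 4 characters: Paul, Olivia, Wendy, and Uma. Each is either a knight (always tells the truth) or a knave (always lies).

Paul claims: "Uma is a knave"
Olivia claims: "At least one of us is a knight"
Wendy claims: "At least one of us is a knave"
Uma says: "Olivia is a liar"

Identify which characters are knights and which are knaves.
Paul is a knight.
Olivia is a knight.
Wendy is a knight.
Uma is a knave.

Verification:
- Paul (knight) says "Uma is a knave" - this is TRUE because Uma is a knave.
- Olivia (knight) says "At least one of us is a knight" - this is TRUE because Paul, Olivia, and Wendy are knights.
- Wendy (knight) says "At least one of us is a knave" - this is TRUE because Uma is a knave.
- Uma (knave) says "Olivia is a liar" - this is FALSE (a lie) because Olivia is a knight.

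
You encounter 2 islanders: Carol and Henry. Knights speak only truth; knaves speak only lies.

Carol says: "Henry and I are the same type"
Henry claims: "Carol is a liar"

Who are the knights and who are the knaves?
Carol is a knave.
Henry is a knight.

Verification:
- Carol (knave) says "Henry and I are the same type" - this is FALSE (a lie) because Carol is a knave and Henry is a knight.
- Henry (knight) says "Carol is a liar" - this is TRUE because Carol is a knave.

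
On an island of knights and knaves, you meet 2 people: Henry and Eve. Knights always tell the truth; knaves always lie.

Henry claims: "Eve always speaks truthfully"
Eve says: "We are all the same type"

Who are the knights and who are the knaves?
Henry is a knight.
Eve is a knight.

Verification:
- Henry (knight) says "Eve always speaks truthfully" - this is TRUE because Eve is a knight.
- Eve (knight) says "We are all the same type" - this is TRUE because Henry and Eve are knights.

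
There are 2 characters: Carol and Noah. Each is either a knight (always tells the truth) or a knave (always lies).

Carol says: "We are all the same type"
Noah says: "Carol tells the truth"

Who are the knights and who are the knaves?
Carol is a knight.
Noah is a knight.

Verification:
- Carol (knight) says "We are all the same type" - this is TRUE because Carol and Noah are knights.
- Noah (knight) says "Carol tells the truth" - this is TRUE because Carol is a knight.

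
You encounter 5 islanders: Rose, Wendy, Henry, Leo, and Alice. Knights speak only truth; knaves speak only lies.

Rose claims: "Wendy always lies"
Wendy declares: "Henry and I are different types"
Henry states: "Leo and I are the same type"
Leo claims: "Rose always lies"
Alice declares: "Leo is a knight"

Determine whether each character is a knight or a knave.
Rose is a knave.
Wendy is a knight.
Henry is a knave.
Leo is a knight.
Alice is a knight.

Verification:
- Rose (knave) says "Wendy always lies" - this is FALSE (a lie) because Wendy is a knight.
- Wendy (knight) says "Henry and I are different types" - this is TRUE because Wendy is a knight and Henry is a knave.
- Henry (knave) says "Leo and I are the same type" - this is FALSE (a lie) because Henry is a knave and Leo is a knight.
- Leo (knight) says "Rose always lies" - this is TRUE because Rose is a knave.
- Alice (knight) says "Leo is a knight" - this is TRUE because Leo is a knight.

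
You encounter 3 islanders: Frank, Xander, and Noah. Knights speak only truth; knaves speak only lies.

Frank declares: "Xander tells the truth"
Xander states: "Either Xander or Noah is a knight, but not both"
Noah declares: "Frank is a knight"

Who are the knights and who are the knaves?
Frank is a knave.
Xander is a knave.
Noah is a knave.

Verification:
- Frank (knave) says "Xander tells the truth" - this is FALSE (a lie) because Xander is a knave.
- Xander (knave) says "Either Xander or Noah is a knight, but not both" - this is FALSE (a lie) because Xander is a knave and Noah is a knave.
- Noah (knave) says "Frank is a knight" - this is FALSE (a lie) because Frank is a knave.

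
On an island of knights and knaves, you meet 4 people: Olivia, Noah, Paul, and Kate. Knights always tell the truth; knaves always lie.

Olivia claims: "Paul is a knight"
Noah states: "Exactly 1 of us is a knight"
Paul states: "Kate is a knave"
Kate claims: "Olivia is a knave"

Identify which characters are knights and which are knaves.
Olivia is a knight.
Noah is a knave.
Paul is a knight.
Kate is a knave.

Verification:
- Olivia (knight) says "Paul is a knight" - this is TRUE because Paul is a knight.
- Noah (knave) says "Exactly 1 of us is a knight" - this is FALSE (a lie) because there are 2 knights.
- Paul (knight) says "Kate is a knave" - this is TRUE because Kate is a knave.
- Kate (knave) says "Olivia is a knave" - this is FALSE (a lie) because Olivia is a knight.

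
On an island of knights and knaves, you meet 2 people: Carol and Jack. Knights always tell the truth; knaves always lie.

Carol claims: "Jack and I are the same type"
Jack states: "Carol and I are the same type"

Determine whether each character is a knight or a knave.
Carol is a knight.
Jack is a knight.

Verification:
- Carol (knight) says "Jack and I are the same type" - this is TRUE because Carol is a knight and Jack is a knight.
- Jack (knight) says "Carol and I are the same type" - this is TRUE because Jack is a knight and Carol is a knight.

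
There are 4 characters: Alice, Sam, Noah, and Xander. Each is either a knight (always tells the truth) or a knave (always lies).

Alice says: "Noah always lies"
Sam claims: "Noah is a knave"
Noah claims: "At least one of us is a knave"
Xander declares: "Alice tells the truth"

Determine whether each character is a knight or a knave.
Alice is a knave.
Sam is a knave.
Noah is a knight.
Xander is a knave.

Verification:
- Alice (knave) says "Noah always lies" - this is FALSE (a lie) because Noah is a knight.
- Sam (knave) says "Noah is a knave" - this is FALSE (a lie) because Noah is a knight.
- Noah (knight) says "At least one of us is a knave" - this is TRUE because Alice, Sam, and Xander are knaves.
- Xander (knave) says "Alice tells the truth" - this is FALSE (a lie) because Alice is a knave.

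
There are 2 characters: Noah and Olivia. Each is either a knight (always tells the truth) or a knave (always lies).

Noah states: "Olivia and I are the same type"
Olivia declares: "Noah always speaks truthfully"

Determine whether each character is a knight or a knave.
Noah is a knight.
Olivia is a knight.

Verification:
- Noah (knight) says "Olivia and I are the same type" - this is TRUE because Noah is a knight and Olivia is a knight.
- Olivia (knight) says "Noah always speaks truthfully" - this is TRUE because Noah is a knight.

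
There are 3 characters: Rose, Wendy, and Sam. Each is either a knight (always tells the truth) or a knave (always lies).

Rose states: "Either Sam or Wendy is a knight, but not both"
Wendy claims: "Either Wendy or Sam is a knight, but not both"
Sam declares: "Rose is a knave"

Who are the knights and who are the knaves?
Rose is a knight.
Wendy is a knight.
Sam is a knave.

Verification:
- Rose (knight) says "Either Sam or Wendy is a knight, but not both" - this is TRUE because Sam is a knave and Wendy is a knight.
- Wendy (knight) says "Either Wendy or Sam is a knight, but not both" - this is TRUE because Wendy is a knight and Sam is a knave.
- Sam (knave) says "Rose is a knave" - this is FALSE (a lie) because Rose is a knight.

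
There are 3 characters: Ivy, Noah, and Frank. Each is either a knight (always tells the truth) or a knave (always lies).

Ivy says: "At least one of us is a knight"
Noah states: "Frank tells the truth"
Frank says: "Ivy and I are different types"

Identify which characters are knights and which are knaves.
Ivy is a knave.
Noah is a knave.
Frank is a knave.

Verification:
- Ivy (knave) says "At least one of us is a knight" - this is FALSE (a lie) because no one is a knight.
- Noah (knave) says "Frank tells the truth" - this is FALSE (a lie) because Frank is a knave.
- Frank (knave) says "Ivy and I are different types" - this is FALSE (a lie) because Frank is a knave and Ivy is a knave.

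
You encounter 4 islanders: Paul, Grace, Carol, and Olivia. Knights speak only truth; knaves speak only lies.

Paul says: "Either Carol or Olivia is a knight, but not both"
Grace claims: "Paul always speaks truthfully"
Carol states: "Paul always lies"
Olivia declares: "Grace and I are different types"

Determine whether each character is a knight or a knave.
Paul is a knave.
Grace is a knave.
Carol is a knight.
Olivia is a knight.

Verification:
- Paul (knave) says "Either Carol or Olivia is a knight, but not both" - this is FALSE (a lie) because Carol is a knight and Olivia is a knight.
- Grace (knave) says "Paul always speaks truthfully" - this is FALSE (a lie) because Paul is a knave.
- Carol (knight) says "Paul always lies" - this is TRUE because Paul is a knave.
- Olivia (knight) says "Grace and I are different types" - this is TRUE because Olivia is a knight and Grace is a knave.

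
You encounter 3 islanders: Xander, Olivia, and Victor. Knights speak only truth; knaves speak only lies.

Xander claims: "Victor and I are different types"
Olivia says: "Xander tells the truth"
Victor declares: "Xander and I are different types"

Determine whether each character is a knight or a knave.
Xander is a knave.
Olivia is a knave.
Victor is a knave.

Verification:
- Xander (knave) says "Victor and I are different types" - this is FALSE (a lie) because Xander is a knave and Victor is a knave.
- Olivia (knave) says "Xander tells the truth" - this is FALSE (a lie) because Xander is a knave.
- Victor (knave) says "Xander and I are different types" - this is FALSE (a lie) because Victor is a knave and Xander is a knave.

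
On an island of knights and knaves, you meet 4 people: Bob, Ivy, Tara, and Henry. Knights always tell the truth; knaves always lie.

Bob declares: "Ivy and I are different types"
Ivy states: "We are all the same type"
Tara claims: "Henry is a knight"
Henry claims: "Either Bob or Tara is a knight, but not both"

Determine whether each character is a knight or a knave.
Bob is a knave.
Ivy is a knave.
Tara is a knight.
Henry is a knight.

Verification:
- Bob (knave) says "Ivy and I are different types" - this is FALSE (a lie) because Bob is a knave and Ivy is a knave.
- Ivy (knave) says "We are all the same type" - this is FALSE (a lie) because Tara and Henry are knights and Bob and Ivy are knaves.
- Tara (knight) says "Henry is a knight" - this is TRUE because Henry is a knight.
- Henry (knight) says "Either Bob or Tara is a knight, but not both" - this is TRUE because Bob is a knave and Tara is a knight.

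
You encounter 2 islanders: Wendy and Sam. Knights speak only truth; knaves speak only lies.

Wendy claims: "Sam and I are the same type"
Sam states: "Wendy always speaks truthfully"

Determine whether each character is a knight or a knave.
Wendy is a knight.
Sam is a knight.

Verification:
- Wendy (knight) says "Sam and I are the same type" - this is TRUE because Wendy is a knight and Sam is a knight.
- Sam (knight) says "Wendy always speaks truthfully" - this is TRUE because Wendy is a knight.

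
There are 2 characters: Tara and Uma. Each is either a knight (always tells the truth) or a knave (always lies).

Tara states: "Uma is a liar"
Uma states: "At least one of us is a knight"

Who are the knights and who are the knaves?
Tara is a knave.
Uma is a knight.

Verification:
- Tara (knave) says "Uma is a liar" - this is FALSE (a lie) because Uma is a knight.
- Uma (knight) says "At least one of us is a knight" - this is TRUE because Uma is a knight.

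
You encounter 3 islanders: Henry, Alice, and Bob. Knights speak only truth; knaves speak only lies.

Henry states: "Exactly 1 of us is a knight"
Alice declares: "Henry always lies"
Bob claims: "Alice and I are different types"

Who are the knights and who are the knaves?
Henry is a knight.
Alice is a knave.
Bob is a knave.

Verification:
- Henry (knight) says "Exactly 1 of us is a knight" - this is TRUE because there are 1 knights.
- Alice (knave) says "Henry always lies" - this is FALSE (a lie) because Henry is a knight.
- Bob (knave) says "Alice and I are different types" - this is FALSE (a lie) because Bob is a knave and Alice is a knave.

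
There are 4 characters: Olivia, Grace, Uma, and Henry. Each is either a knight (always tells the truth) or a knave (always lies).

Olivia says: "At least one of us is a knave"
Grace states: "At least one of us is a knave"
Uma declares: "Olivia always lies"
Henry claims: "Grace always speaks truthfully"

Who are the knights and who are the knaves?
Olivia is a knight.
Grace is a knight.
Uma is a knave.
Henry is a knight.

Verification:
- Olivia (knight) says "At least one of us is a knave" - this is TRUE because Uma is a knave.
- Grace (knight) says "At least one of us is a knave" - this is TRUE because Uma is a knave.
- Uma (knave) says "Olivia always lies" - this is FALSE (a lie) because Olivia is a knight.
- Henry (knight) says "Grace always speaks truthfully" - this is TRUE because Grace is a knight.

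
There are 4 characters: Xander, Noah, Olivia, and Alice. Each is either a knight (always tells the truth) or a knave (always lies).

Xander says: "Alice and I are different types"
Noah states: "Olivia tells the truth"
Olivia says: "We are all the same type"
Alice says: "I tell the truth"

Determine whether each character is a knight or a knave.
Xander is a knight.
Noah is a knave.
Olivia is a knave.
Alice is a knave.

Verification:
- Xander (knight) says "Alice and I are different types" - this is TRUE because Xander is a knight and Alice is a knave.
- Noah (knave) says "Olivia tells the truth" - this is FALSE (a lie) because Olivia is a knave.
- Olivia (knave) says "We are all the same type" - this is FALSE (a lie) because Xander is a knight and Noah, Olivia, and Alice are knaves.
- Alice (knave) says "I tell the truth" - this is FALSE (a lie) because Alice is a knave.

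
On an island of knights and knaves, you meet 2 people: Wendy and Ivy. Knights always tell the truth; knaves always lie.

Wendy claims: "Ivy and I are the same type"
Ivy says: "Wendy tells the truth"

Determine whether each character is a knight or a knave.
Wendy is a knight.
Ivy is a knight.

Verification:
- Wendy (knight) says "Ivy and I are the same type" - this is TRUE because Wendy is a knight and Ivy is a knight.
- Ivy (knight) says "Wendy tells the truth" - this is TRUE because Wendy is a knight.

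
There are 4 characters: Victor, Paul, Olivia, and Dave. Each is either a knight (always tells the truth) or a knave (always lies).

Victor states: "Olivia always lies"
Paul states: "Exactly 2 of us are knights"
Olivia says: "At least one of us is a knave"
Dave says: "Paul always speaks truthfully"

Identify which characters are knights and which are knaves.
Victor is a knave.
Paul is a knave.
Olivia is a knight.
Dave is a knave.

Verification:
- Victor (knave) says "Olivia always lies" - this is FALSE (a lie) because Olivia is a knight.
- Paul (knave) says "Exactly 2 of us are knights" - this is FALSE (a lie) because there are 1 knights.
- Olivia (knight) says "At least one of us is a knave" - this is TRUE because Victor, Paul, and Dave are knaves.
- Dave (knave) says "Paul always speaks truthfully" - this is FALSE (a lie) because Paul is a knave.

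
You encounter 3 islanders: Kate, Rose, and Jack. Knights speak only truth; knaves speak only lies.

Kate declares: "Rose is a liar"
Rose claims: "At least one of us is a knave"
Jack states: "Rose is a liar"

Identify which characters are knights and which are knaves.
Kate is a knave.
Rose is a knight.
Jack is a knave.

Verification:
- Kate (knave) says "Rose is a liar" - this is FALSE (a lie) because Rose is a knight.
- Rose (knight) says "At least one of us is a knave" - this is TRUE because Kate and Jack are knaves.
- Jack (knave) says "Rose is a liar" - this is FALSE (a lie) because Rose is a knight.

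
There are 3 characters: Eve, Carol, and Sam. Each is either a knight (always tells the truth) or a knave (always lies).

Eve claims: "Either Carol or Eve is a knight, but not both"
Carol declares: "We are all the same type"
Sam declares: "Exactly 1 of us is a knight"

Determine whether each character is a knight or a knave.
Eve is a knave.
Carol is a knave.
Sam is a knight.

Verification:
- Eve (knave) says "Either Carol or Eve is a knight, but not both" - this is FALSE (a lie) because Carol is a knave and Eve is a knave.
- Carol (knave) says "We are all the same type" - this is FALSE (a lie) because Sam is a knight and Eve and Carol are knaves.
- Sam (knight) says "Exactly 1 of us is a knight" - this is TRUE because there are 1 knights.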